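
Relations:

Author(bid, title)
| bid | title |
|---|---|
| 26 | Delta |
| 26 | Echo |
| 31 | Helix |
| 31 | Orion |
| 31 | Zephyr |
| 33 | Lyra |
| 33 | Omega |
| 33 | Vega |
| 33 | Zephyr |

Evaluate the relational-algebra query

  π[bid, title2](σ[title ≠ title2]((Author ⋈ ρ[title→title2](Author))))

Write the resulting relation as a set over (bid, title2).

{(26, Delta), (26, Echo), (31, Helix), (31, Orion), (31, Zephyr), (33, Lyra), (33, Omega), (33, Vega), (33, Zephyr)}

ρ[title→title2]: schema becomes (bid, title2); tuples unchanged.
Joining Author and ρ[title→title2](Author) on bid yields {(26, Delta, Delta), (26, Delta, Echo), (26, Echo, Delta), (26, Echo, Echo), (31, Helix, Helix), (31, Helix, Orion), (31, Helix, Zephyr), (31, Orion, Helix), (31, Orion, Orion), (31, Orion, Zephyr), (31, Zephyr, Helix), (31, Zephyr, Orion), (31, Zephyr, Zephyr), (33, Lyra, Lyra), (33, Lyra, Omega), (33, Lyra, Vega), (33, Lyra, Zephyr), (33, Omega, Lyra), (33, Omega, Omega), (33, Omega, Vega), (33, Omega, Zephyr), (33, Vega, Lyra), (33, Vega, Omega), (33, Vega, Vega), (33, Vega, Zephyr), (33, Zephyr, Lyra), (33, Zephyr, Omega), (33, Zephyr, Vega), (33, Zephyr, Zephyr)}.
Selection title ≠ title2: {(26, Delta, Echo), (26, Echo, Delta), (31, Helix, Orion), (31, Helix, Zephyr), (31, Orion, Helix), (31, Orion, Zephyr), (31, Zephyr, Helix), (31, Zephyr, Orion), (33, Lyra, Omega), (33, Lyra, Vega), (33, Lyra, Zephyr), (33, Omega, Lyra), (33, Omega, Vega), (33, Omega, Zephyr), (33, Vega, Lyra), (33, Vega, Omega), (33, Vega, Zephyr), (33, Zephyr, Lyra), (33, Zephyr, Omega), (33, Zephyr, Vega)}
π_{bid, title2} gives {(26, Delta), (26, Echo), (31, Helix), (31, Orion), (31, Zephyr), (33, Lyra), (33, Omega), (33, Vega), (33, Zephyr)} (11 duplicate(s) eliminated).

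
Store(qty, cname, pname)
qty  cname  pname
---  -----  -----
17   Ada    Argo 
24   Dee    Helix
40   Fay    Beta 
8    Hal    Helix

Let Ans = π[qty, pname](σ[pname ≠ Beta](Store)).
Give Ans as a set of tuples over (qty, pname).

{(17, Argo), (24, Helix), (8, Helix)}

Selection pname ≠ Beta: {(17, Ada, Argo), (24, Dee, Helix), (8, Hal, Helix)}
Projecting to qty, pname: {(17, Argo), (24, Helix), (8, Helix)}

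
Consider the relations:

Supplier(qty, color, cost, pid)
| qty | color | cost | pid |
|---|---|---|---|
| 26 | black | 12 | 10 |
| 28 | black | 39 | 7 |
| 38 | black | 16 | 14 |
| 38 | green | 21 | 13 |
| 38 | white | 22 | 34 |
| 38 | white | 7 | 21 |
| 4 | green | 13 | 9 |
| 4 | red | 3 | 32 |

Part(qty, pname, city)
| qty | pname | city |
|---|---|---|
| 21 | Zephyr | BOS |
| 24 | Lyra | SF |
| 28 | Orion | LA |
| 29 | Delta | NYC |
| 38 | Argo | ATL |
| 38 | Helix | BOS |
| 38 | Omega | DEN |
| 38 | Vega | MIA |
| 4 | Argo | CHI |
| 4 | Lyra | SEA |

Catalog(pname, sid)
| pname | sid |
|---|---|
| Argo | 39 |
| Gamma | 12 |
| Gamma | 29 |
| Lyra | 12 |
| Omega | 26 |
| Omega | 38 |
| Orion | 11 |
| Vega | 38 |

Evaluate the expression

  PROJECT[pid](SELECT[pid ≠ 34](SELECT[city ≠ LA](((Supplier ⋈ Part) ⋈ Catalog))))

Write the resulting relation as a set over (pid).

Joining Supplier and Part on qty yields {(28, black, 39, 7, Orion, LA), (38, black, 16, 14, Argo, ATL), (38, black, 16, 14, Helix, BOS), (38, black, 16, 14, Omega, DEN), (38, black, 16, 14, Vega, MIA), (38, green, 21, 13, Argo, ATL), (38, green, 21, 13, Helix, BOS), (38, green, 21, 13, Omega, DEN), (38, green, 21, 13, Vega, MIA), (38, white, 22, 34, Argo, ATL), (38, white, 22, 34, Helix, BOS), (38, white, 22, 34, Omega, DEN), (38, white, 22, 34, Vega, MIA), (38, white, 7, 21, Argo, ATL), (38, white, 7, 21, Helix, BOS), (38, white, 7, 21, Omega, DEN), (38, white, 7, 21, Vega, MIA), (4, green, 13, 9, Argo, CHI), (4, green, 13, 9, Lyra, SEA), (4, red, 3, 32, Argo, CHI), (4, red, 3, 32, Lyra, SEA)}.
Joining (Supplier ⋈ Part) and Catalog on pname yields {(28, black, 39, 7, Orion, LA, 11), (38, black, 16, 14, Argo, ATL, 39), (38, black, 16, 14, Omega, DEN, 26), (38, black, 16, 14, Omega, DEN, 38), (38, black, 16, 14, Vega, MIA, 38), (38, green, 21, 13, Argo, ATL, 39), (38, green, 21, 13, Omega, DEN, 26), (38, green, 21, 13, Omega, DEN, 38), (38, green, 21, 13, Vega, MIA, 38), (38, white, 22, 34, Argo, ATL, 39), (38, white, 22, 34, Omega, DEN, 26), (38, white, 22, 34, Omega, DEN, 38), (38, white, 22, 34, Vega, MIA, 38), (38, white, 7, 21, Argo, ATL, 39), (38, white, 7, 21, Omega, DEN, 26), (38, white, 7, 21, Omega, DEN, 38), (38, white, 7, 21, Vega, MIA, 38), (4, green, 13, 9, Argo, CHI, 39), (4, green, 13, 9, Lyra, SEA, 12), (4, red, 3, 32, Argo, CHI, 39), (4, red, 3, 32, Lyra, SEA, 12)}.
Apply σ_{city ≠ LA}; surviving tuples: {(38, black, 16, 14, Argo, ATL, 39), (38, black, 16, 14, Omega, DEN, 26), (38, black, 16, 14, Omega, DEN, 38), (38, black, 16, 14, Vega, MIA, 38), (38, green, 21, 13, Argo, ATL, 39), (38, green, 21, 13, Omega, DEN, 26), (38, green, 21, 13, Omega, DEN, 38), (38, green, 21, 13, Vega, MIA, 38), (38, white, 22, 34, Argo, ATL, 39), (38, white, 22, 34, Omega, DEN, 26), (38, white, 22, 34, Omega, DEN, 38), (38, white, 22, 34, Vega, MIA, 38), (38, white, 7, 21, Argo, ATL, 39), (38, white, 7, 21, Omega, DEN, 26), (38, white, 7, 21, Omega, DEN, 38), (38, white, 7, 21, Vega, MIA, 38), (4, green, 13, 9, Argo, CHI, 39), (4, green, 13, 9, Lyra, SEA, 12), (4, red, 3, 32, Argo, CHI, 39), (4, red, 3, 32, Lyra, SEA, 12)}
Apply σ_{pid ≠ 34}; surviving tuples: {(38, black, 16, 14, Argo, ATL, 39), (38, black, 16, 14, Omega, DEN, 26), (38, black, 16, 14, Omega, DEN, 38), (38, black, 16, 14, Vega, MIA, 38), (38, green, 21, 13, Argo, ATL, 39), (38, green, 21, 13, Omega, DEN, 26), (38, green, 21, 13, Omega, DEN, 38), (38, green, 21, 13, Vega, MIA, 38), (38, white, 7, 21, Argo, ATL, 39), (38, white, 7, 21, Omega, DEN, 26), (38, white, 7, 21, Omega, DEN, 38), (38, white, 7, 21, Vega, MIA, 38), (4, green, 13, 9, Argo, CHI, 39), (4, green, 13, 9, Lyra, SEA, 12), (4, red, 3, 32, Argo, CHI, 39), (4, red, 3, 32, Lyra, SEA, 12)}
π[pid]: project onto (pid) (11 duplicate(s) eliminated) → {13, 14, 21, 32, 9}

{13, 14, 21, 32, 9}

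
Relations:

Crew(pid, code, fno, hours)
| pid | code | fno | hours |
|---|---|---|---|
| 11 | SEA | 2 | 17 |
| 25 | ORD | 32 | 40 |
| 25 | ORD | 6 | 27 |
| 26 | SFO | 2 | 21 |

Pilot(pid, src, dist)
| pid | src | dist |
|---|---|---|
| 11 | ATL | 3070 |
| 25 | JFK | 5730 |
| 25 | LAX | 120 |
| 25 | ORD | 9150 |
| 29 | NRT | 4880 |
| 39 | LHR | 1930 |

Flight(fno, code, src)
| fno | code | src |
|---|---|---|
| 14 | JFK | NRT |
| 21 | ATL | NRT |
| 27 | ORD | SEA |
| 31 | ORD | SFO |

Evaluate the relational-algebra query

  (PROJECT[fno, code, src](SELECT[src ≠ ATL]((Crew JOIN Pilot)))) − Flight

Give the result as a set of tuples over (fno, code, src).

{(32, ORD, JFK), (32, ORD, LAX), (32, ORD, ORD), (6, ORD, JFK), (6, ORD, LAX), (6, ORD, ORD)}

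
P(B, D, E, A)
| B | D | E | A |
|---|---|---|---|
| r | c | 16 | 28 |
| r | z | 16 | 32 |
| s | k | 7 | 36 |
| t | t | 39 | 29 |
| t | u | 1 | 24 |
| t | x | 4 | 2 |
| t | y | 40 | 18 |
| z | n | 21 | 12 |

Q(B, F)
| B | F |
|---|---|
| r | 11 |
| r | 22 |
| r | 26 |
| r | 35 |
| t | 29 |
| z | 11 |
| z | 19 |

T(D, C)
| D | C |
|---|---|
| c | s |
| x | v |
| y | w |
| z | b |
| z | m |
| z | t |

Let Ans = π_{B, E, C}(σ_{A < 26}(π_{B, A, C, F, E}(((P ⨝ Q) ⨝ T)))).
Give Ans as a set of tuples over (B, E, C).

P ⋈ Q (natural join on B): {(r, c, 16, 28, 11), (r, c, 16, 28, 22), (r, c, 16, 28, 26), (r, c, 16, 28, 35), (r, z, 16, 32, 11), (r, z, 16, 32, 22), (r, z, 16, 32, 26), (r, z, 16, 32, 35), (t, t, 39, 29, 29), (t, u, 1, 24, 29), (t, x, 4, 2, 29), (t, y, 40, 18, 29), (z, n, 21, 12, 11), (z, n, 21, 12, 19)}
(P ⨝ Q) ⋈ T (natural join on D): {(r, c, 16, 28, 11, s), (r, c, 16, 28, 22, s), (r, c, 16, 28, 26, s), (r, c, 16, 28, 35, s), (r, z, 16, 32, 11, b), (r, z, 16, 32, 11, m), (r, z, 16, 32, 11, t), (r, z, 16, 32, 22, b), (r, z, 16, 32, 22, m), (r, z, 16, 32, 22, t), (r, z, 16, 32, 26, b), (r, z, 16, 32, 26, m), (r, z, 16, 32, 26, t), (r, z, 16, 32, 35, b), (r, z, 16, 32, 35, m), (r, z, 16, 32, 35, t), (t, x, 4, 2, 29, v), (t, y, 40, 18, 29, w)}
π[B, A, C, F, E]: project onto (B, A, C, F, E) → {(r, 28, s, 11, 16), (r, 28, s, 22, 16), (r, 28, s, 26, 16), (r, 28, s, 35, 16), (r, 32, b, 11, 16), (r, 32, b, 22, 16), (r, 32, b, 26, 16), (r, 32, b, 35, 16), (r, 32, m, 11, 16), (r, 32, m, 22, 16), (r, 32, m, 26, 16), (r, 32, m, 35, 16), (r, 32, t, 11, 16), (r, 32, t, 22, 16), (r, 32, t, 26, 16), (r, 32, t, 35, 16), (t, 18, w, 29, 40), (t, 2, v, 29, 4)}
Filtering on A < 26 leaves {(t, 18, w, 29, 40), (t, 2, v, 29, 4)}.
π[B, E, C]: project onto (B, E, C) → {(t, 4, v), (t, 40, w)}

{(t, 4, v), (t, 40, w)}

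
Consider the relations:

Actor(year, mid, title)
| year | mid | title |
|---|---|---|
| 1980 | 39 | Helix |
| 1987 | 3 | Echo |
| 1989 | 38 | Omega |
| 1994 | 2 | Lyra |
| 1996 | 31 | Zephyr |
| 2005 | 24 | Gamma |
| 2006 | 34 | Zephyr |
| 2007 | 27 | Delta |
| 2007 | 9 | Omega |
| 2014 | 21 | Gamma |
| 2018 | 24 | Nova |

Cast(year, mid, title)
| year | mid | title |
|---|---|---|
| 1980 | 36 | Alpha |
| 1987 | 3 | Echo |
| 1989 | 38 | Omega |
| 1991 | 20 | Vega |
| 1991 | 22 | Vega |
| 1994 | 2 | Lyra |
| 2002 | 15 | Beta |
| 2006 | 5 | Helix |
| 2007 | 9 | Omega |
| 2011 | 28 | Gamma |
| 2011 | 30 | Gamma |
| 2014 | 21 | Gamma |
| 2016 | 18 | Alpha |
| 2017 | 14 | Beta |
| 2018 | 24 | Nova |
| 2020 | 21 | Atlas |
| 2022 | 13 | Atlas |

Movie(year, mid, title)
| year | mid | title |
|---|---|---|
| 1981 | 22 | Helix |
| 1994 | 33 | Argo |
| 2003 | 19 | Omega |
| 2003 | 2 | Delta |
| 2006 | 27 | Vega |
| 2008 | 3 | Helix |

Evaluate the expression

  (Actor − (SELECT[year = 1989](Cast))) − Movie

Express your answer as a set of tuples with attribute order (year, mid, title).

σ[year = 1989]: keep tuples satisfying year = 1989 → {(1989, 38, Omega)}
Difference: {(1980, 39, Helix), (1987, 3, Echo), (1989, 38, Omega), (1994, 2, Lyra), (1996, 31, Zephyr), (2005, 24, Gamma), (2006, 34, Zephyr), (2007, 27, Delta), (2007, 9, Omega), (2014, 21, Gamma), (2018, 24, Nova)} with {(1989, 38, Omega)} → {(1980, 39, Helix), (1987, 3, Echo), (1994, 2, Lyra), (1996, 31, Zephyr), (2005, 24, Gamma), (2006, 34, Zephyr), (2007, 27, Delta), (2007, 9, Omega), (2014, 21, Gamma), (2018, 24, Nova)}
Difference: {(1980, 39, Helix), (1987, 3, Echo), (1994, 2, Lyra), (1996, 31, Zephyr), (2005, 24, Gamma), (2006, 34, Zephyr), (2007, 27, Delta), (2007, 9, Omega), (2014, 21, Gamma), (2018, 24, Nova)} with {(1981, 22, Helix), (1994, 33, Argo), (2003, 19, Omega), (2003, 2, Delta), (2006, 27, Vega), (2008, 3, Helix)} → {(1980, 39, Helix), (1987, 3, Echo), (1994, 2, Lyra), (1996, 31, Zephyr), (2005, 24, Gamma), (2006, 34, Zephyr), (2007, 27, Delta), (2007, 9, Omega), (2014, 21, Gamma), (2018, 24, Nova)}

{(1980, 39, Helix), (1987, 3, Echo), (1994, 2, Lyra), (1996, 31, Zephyr), (2005, 24, Gamma), (2006, 34, Zephyr), (2007, 27, Delta), (2007, 9, Omega), (2014, 21, Gamma), (2018, 24, Nova)}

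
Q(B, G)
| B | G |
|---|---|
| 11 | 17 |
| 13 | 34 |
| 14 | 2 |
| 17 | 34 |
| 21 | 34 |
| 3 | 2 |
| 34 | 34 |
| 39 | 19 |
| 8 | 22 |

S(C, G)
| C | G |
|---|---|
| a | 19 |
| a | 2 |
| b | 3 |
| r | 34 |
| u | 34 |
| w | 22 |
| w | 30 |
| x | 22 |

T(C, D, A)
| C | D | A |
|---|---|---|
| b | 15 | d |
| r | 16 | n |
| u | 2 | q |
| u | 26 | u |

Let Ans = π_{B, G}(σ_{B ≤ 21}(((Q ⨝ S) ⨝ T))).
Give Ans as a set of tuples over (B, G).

{(13, 34), (17, 34), (21, 34)}

Natural join on G: {(13, 34, r), (13, 34, u), (14, 2, a), (17, 34, r), (17, 34, u), (21, 34, r), (21, 34, u), (3, 2, a), (34, 34, r), (34, 34, u), (39, 19, a), (8, 22, w), (8, 22, x)}
Natural join on C: {(13, 34, r, 16, n), (13, 34, u, 2, q), (13, 34, u, 26, u), (17, 34, r, 16, n), (17, 34, u, 2, q), (17, 34, u, 26, u), (21, 34, r, 16, n), (21, 34, u, 2, q), (21, 34, u, 26, u), (34, 34, r, 16, n), (34, 34, u, 2, q), (34, 34, u, 26, u)}
Apply σ_{B ≤ 21}; surviving tuples: {(13, 34, r, 16, n), (13, 34, u, 2, q), (13, 34, u, 26, u), (17, 34, r, 16, n), (17, 34, u, 2, q), (17, 34, u, 26, u), (21, 34, r, 16, n), (21, 34, u, 2, q), (21, 34, u, 26, u)}
π_{B, G} gives {(13, 34), (17, 34), (21, 34)} (6 duplicate(s) eliminated).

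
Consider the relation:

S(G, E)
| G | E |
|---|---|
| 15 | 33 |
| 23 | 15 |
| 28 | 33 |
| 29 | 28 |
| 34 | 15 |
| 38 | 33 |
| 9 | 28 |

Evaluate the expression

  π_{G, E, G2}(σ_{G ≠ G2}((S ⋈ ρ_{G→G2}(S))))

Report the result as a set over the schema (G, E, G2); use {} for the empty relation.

ρ[G→G2]: schema becomes (G2, E); tuples unchanged.
S ⋈ ρ_{G→G2}(S) (natural join on E): {(15, 33, 15), (15, 33, 28), (15, 33, 38), (23, 15, 23), (23, 15, 34), (28, 33, 15), (28, 33, 28), (28, 33, 38), (29, 28, 29), (29, 28, 9), (34, 15, 23), (34, 15, 34), (38, 33, 15), (38, 33, 28), (38, 33, 38), (9, 28, 29), (9, 28, 9)}
Apply σ_{G ≠ G2}; surviving tuples: {(15, 33, 28), (15, 33, 38), (23, 15, 34), (28, 33, 15), (28, 33, 38), (29, 28, 9), (34, 15, 23), (38, 33, 15), (38, 33, 28), (9, 28, 29)}
π[G, E, G2]: project onto (G, E, G2) → {(15, 33, 28), (15, 33, 38), (23, 15, 34), (28, 33, 15), (28, 33, 38), (29, 28, 9), (34, 15, 23), (38, 33, 15), (38, 33, 28), (9, 28, 29)}

{(15, 33, 28), (15, 33, 38), (23, 15, 34), (28, 33, 15), (28, 33, 38), (29, 28, 9), (34, 15, 23), (38, 33, 15), (38, 33, 28), (9, 28, 29)}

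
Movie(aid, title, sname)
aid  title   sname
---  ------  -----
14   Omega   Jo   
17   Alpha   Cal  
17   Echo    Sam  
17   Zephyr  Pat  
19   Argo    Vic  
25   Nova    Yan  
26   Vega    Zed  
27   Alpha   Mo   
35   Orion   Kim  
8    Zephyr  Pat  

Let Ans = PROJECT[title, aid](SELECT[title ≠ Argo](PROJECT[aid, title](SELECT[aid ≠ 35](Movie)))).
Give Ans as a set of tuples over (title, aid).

{(Alpha, 17), (Alpha, 27), (Echo, 17), (Nova, 25), (Omega, 14), (Vega, 26), (Zephyr, 17), (Zephyr, 8)}

Selection aid ≠ 35: {(14, Omega, Jo), (17, Alpha, Cal), (17, Echo, Sam), (17, Zephyr, Pat), (19, Argo, Vic), (25, Nova, Yan), (26, Vega, Zed), (27, Alpha, Mo), (8, Zephyr, Pat)}
Projecting to aid, title: {(14, Omega), (17, Alpha), (17, Echo), (17, Zephyr), (19, Argo), (25, Nova), (26, Vega), (27, Alpha), (8, Zephyr)}
Selection title ≠ Argo: {(14, Omega), (17, Alpha), (17, Echo), (17, Zephyr), (25, Nova), (26, Vega), (27, Alpha), (8, Zephyr)}
Projecting to title, aid: {(Alpha, 17), (Alpha, 27), (Echo, 17), (Nova, 25), (Omega, 14), (Vega, 26), (Zephyr, 17), (Zephyr, 8)}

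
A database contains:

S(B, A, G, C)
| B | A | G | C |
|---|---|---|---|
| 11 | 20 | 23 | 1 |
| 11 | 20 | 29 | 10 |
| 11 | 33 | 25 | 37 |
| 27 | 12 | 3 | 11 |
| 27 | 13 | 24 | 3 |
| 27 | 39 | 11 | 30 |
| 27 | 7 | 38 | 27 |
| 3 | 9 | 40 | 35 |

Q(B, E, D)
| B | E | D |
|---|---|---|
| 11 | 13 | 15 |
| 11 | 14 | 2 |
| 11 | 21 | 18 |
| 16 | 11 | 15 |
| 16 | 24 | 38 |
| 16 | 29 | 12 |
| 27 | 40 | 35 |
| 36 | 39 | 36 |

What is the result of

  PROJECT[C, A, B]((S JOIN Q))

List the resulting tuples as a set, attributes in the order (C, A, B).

{(1, 20, 11), (10, 20, 11), (11, 12, 27), (27, 7, 27), (3, 13, 27), (30, 39, 27), (37, 33, 11)}

Joining S and Q on B yields {(11, 20, 23, 1, 13, 15), (11, 20, 23, 1, 14, 2), (11, 20, 23, 1, 21, 18), (11, 20, 29, 10, 13, 15), (11, 20, 29, 10, 14, 2), (11, 20, 29, 10, 21, 18), (11, 33, 25, 37, 13, 15), (11, 33, 25, 37, 14, 2), (11, 33, 25, 37, 21, 18), (27, 12, 3, 11, 40, 35), (27, 13, 24, 3, 40, 35), (27, 39, 11, 30, 40, 35), (27, 7, 38, 27, 40, 35)}.
Projecting to C, A, B (6 duplicate(s) eliminated): {(1, 20, 11), (10, 20, 11), (11, 12, 27), (27, 7, 27), (3, 13, 27), (30, 39, 27), (37, 33, 11)}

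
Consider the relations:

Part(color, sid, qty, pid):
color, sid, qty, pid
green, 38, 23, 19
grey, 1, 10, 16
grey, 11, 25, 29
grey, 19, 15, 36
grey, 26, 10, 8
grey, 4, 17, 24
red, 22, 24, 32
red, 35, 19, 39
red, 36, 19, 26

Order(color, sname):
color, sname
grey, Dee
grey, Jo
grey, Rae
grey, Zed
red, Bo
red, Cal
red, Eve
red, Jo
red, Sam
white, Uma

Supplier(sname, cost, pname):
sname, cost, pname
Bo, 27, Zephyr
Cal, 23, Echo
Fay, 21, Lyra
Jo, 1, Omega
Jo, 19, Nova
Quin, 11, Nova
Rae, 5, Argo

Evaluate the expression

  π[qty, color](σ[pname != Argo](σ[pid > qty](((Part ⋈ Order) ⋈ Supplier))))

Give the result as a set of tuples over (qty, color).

Natural join on color: {(grey, 1, 10, 16, Dee), (grey, 1, 10, 16, Jo), (grey, 1, 10, 16, Rae), (grey, 1, 10, 16, Zed), (grey, 11, 25, 29, Dee), (grey, 11, 25, 29, Jo), (grey, 11, 25, 29, Rae), (grey, 11, 25, 29, Zed), (grey, 19, 15, 36, Dee), (grey, 19, 15, 36, Jo), (grey, 19, 15, 36, Rae), (grey, 19, 15, 36, Zed), (grey, 26, 10, 8, Dee), (grey, 26, 10, 8, Jo), (grey, 26, 10, 8, Rae), (grey, 26, 10, 8, Zed), (grey, 4, 17, 24, Dee), (grey, 4, 17, 24, Jo), (grey, 4, 17, 24, Rae), (grey, 4, 17, 24, Zed), (red, 22, 24, 32, Bo), (red, 22, 24, 32, Cal), (red, 22, 24, 32, Eve), (red, 22, 24, 32, Jo), (red, 22, 24, 32, Sam), (red, 35, 19, 39, Bo), (red, 35, 19, 39, Cal), (red, 35, 19, 39, Eve), (red, 35, 19, 39, Jo), (red, 35, 19, 39, Sam), (red, 36, 19, 26, Bo), (red, 36, 19, 26, Cal), (red, 36, 19, 26, Eve), (red, 36, 19, 26, Jo), (red, 36, 19, 26, Sam)}
Natural join on sname: {(grey, 1, 10, 16, Jo, 1, Omega), (grey, 1, 10, 16, Jo, 19, Nova), (grey, 1, 10, 16, Rae, 5, Argo), (grey, 11, 25, 29, Jo, 1, Omega), (grey, 11, 25, 29, Jo, 19, Nova), (grey, 11, 25, 29, Rae, 5, Argo), (grey, 19, 15, 36, Jo, 1, Omega), (grey, 19, 15, 36, Jo, 19, Nova), (grey, 19, 15, 36, Rae, 5, Argo), (grey, 26, 10, 8, Jo, 1, Omega), (grey, 26, 10, 8, Jo, 19, Nova), (grey, 26, 10, 8, Rae, 5, Argo), (grey, 4, 17, 24, Jo, 1, Omega), (grey, 4, 17, 24, Jo, 19, Nova), (grey, 4, 17, 24, Rae, 5, Argo), (red, 22, 24, 32, Bo, 27, Zephyr), (red, 22, 24, 32, Cal, 23, Echo), (red, 22, 24, 32, Jo, 1, Omega), (red, 22, 24, 32, Jo, 19, Nova), (red, 35, 19, 39, Bo, 27, Zephyr), (red, 35, 19, 39, Cal, 23, Echo), (red, 35, 19, 39, Jo, 1, Omega), (red, 35, 19, 39, Jo, 19, Nova), (red, 36, 19, 26, Bo, 27, Zephyr), (red, 36, 19, 26, Cal, 23, Echo), (red, 36, 19, 26, Jo, 1, Omega), (red, 36, 19, 26, Jo, 19, Nova)}
Apply σ_{pid > qty}; surviving tuples: {(grey, 1, 10, 16, Jo, 1, Omega), (grey, 1, 10, 16, Jo, 19, Nova), (grey, 1, 10, 16, Rae, 5, Argo), (grey, 11, 25, 29, Jo, 1, Omega), (grey, 11, 25, 29, Jo, 19, Nova), (grey, 11, 25, 29, Rae, 5, Argo), (grey, 19, 15, 36, Jo, 1, Omega), (grey, 19, 15, 36, Jo, 19, Nova), (grey, 19, 15, 36, Rae, 5, Argo), (grey, 4, 17, 24, Jo, 1, Omega), (grey, 4, 17, 24, Jo, 19, Nova), (grey, 4, 17, 24, Rae, 5, Argo), (red, 22, 24, 32, Bo, 27, Zephyr), (red, 22, 24, 32, Cal, 23, Echo), (red, 22, 24, 32, Jo, 1, Omega), (red, 22, 24, 32, Jo, 19, Nova), (red, 35, 19, 39, Bo, 27, Zephyr), (red, 35, 19, 39, Cal, 23, Echo), (red, 35, 19, 39, Jo, 1, Omega), (red, 35, 19, 39, Jo, 19, Nova), (red, 36, 19, 26, Bo, 27, Zephyr), (red, 36, 19, 26, Cal, 23, Echo), (red, 36, 19, 26, Jo, 1, Omega), (red, 36, 19, 26, Jo, 19, Nova)}
Apply σ_{pname != Argo}; surviving tuples: {(grey, 1, 10, 16, Jo, 1, Omega), (grey, 1, 10, 16, Jo, 19, Nova), (grey, 11, 25, 29, Jo, 1, Omega), (grey, 11, 25, 29, Jo, 19, Nova), (grey, 19, 15, 36, Jo, 1, Omega), (grey, 19, 15, 36, Jo, 19, Nova), (grey, 4, 17, 24, Jo, 1, Omega), (grey, 4, 17, 24, Jo, 19, Nova), (red, 22, 24, 32, Bo, 27, Zephyr), (red, 22, 24, 32, Cal, 23, Echo), (red, 22, 24, 32, Jo, 1, Omega), (red, 22, 24, 32, Jo, 19, Nova), (red, 35, 19, 39, Bo, 27, Zephyr), (red, 35, 19, 39, Cal, 23, Echo), (red, 35, 19, 39, Jo, 1, Omega), (red, 35, 19, 39, Jo, 19, Nova), (red, 36, 19, 26, Bo, 27, Zephyr), (red, 36, 19, 26, Cal, 23, Echo), (red, 36, 19, 26, Jo, 1, Omega), (red, 36, 19, 26, Jo, 19, Nova)}
π[qty, color]: project onto (qty, color) (14 duplicate(s) eliminated) → {(10, grey), (15, grey), (17, grey), (19, red), (24, red), (25, grey)}

{(10, grey), (15, grey), (17, grey), (19, red), (24, red), (25, grey)}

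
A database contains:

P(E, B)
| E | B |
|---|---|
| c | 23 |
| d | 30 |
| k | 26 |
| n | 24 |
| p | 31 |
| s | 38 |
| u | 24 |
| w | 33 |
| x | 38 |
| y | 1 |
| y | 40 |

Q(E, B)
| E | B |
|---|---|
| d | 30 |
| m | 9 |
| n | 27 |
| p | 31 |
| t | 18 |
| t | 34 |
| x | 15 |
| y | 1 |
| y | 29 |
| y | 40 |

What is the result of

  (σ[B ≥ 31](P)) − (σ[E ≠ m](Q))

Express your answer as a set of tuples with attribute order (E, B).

{(s, 38), (w, 33), (x, 38)}

σ[B ≥ 31]: keep tuples satisfying B ≥ 31 → {(p, 31), (s, 38), (w, 33), (x, 38), (y, 40)}
σ[E ≠ m]: keep tuples satisfying E ≠ m → {(d, 30), (n, 27), (p, 31), (t, 18), (t, 34), (x, 15), (y, 1), (y, 29), (y, 40)}
Taking the difference: {(s, 38), (w, 33), (x, 38)}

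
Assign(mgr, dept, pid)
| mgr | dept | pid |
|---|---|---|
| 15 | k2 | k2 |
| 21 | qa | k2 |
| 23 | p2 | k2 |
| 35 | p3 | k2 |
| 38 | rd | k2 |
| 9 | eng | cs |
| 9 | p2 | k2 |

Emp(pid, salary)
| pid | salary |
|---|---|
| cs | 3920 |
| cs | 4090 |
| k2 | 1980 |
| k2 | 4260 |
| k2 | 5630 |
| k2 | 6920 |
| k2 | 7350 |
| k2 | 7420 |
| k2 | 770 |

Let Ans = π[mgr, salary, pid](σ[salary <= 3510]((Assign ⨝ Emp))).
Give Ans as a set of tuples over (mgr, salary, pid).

Joining Assign and Emp on pid yields {(15, k2, k2, 1980), (15, k2, k2, 4260), (15, k2, k2, 5630), (15, k2, k2, 6920), (15, k2, k2, 7350), (15, k2, k2, 7420), (15, k2, k2, 770), (21, qa, k2, 1980), (21, qa, k2, 4260), (21, qa, k2, 5630), (21, qa, k2, 6920), (21, qa, k2, 7350), (21, qa, k2, 7420), (21, qa, k2, 770), (23, p2, k2, 1980), (23, p2, k2, 4260), (23, p2, k2, 5630), (23, p2, k2, 6920), (23, p2, k2, 7350), (23, p2, k2, 7420), (23, p2, k2, 770), (35, p3, k2, 1980), (35, p3, k2, 4260), (35, p3, k2, 5630), (35, p3, k2, 6920), (35, p3, k2, 7350), (35, p3, k2, 7420), (35, p3, k2, 770), (38, rd, k2, 1980), (38, rd, k2, 4260), (38, rd, k2, 5630), (38, rd, k2, 6920), (38, rd, k2, 7350), (38, rd, k2, 7420), (38, rd, k2, 770), (9, eng, cs, 3920), (9, eng, cs, 4090), (9, p2, k2, 1980), (9, p2, k2, 4260), (9, p2, k2, 5630), (9, p2, k2, 6920), (9, p2, k2, 7350), (9, p2, k2, 7420), (9, p2, k2, 770)}.
σ[salary <= 3510]: keep tuples satisfying salary <= 3510 → {(15, k2, k2, 1980), (15, k2, k2, 770), (21, qa, k2, 1980), (21, qa, k2, 770), (23, p2, k2, 1980), (23, p2, k2, 770), (35, p3, k2, 1980), (35, p3, k2, 770), (38, rd, k2, 1980), (38, rd, k2, 770), (9, p2, k2, 1980), (9, p2, k2, 770)}
π_{mgr, salary, pid} gives {(15, 1980, k2), (15, 770, k2), (21, 1980, k2), (21, 770, k2), (23, 1980, k2), (23, 770, k2), (35, 1980, k2), (35, 770, k2), (38, 1980, k2), (38, 770, k2), (9, 1980, k2), (9, 770, k2)}.

{(15, 1980, k2), (15, 770, k2), (21, 1980, k2), (21, 770, k2), (23, 1980, k2), (23, 770, k2), (35, 1980, k2), (35, 770, k2), (38, 1980, k2), (38, 770, k2), (9, 1980, k2), (9, 770, k2)}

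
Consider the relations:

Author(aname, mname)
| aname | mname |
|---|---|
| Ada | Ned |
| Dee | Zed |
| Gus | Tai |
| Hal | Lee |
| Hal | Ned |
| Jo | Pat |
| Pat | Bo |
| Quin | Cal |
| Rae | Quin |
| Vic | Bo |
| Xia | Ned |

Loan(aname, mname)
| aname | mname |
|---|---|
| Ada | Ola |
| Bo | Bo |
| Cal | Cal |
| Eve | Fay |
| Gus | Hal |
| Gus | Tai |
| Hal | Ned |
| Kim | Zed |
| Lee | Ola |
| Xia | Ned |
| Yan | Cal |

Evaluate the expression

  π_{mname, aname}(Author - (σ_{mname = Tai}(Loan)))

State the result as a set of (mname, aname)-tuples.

{(Bo, Pat), (Bo, Vic), (Cal, Quin), (Lee, Hal), (Ned, Ada), (Ned, Hal), (Ned, Xia), (Pat, Jo), (Quin, Rae), (Zed, Dee)}

Apply σ_{mname = Tai}; surviving tuples: {(Gus, Tai)}
Set difference of the two operands is {(Ada, Ned), (Dee, Zed), (Hal, Lee), (Hal, Ned), (Jo, Pat), (Pat, Bo), (Quin, Cal), (Rae, Quin), (Vic, Bo), (Xia, Ned)}.
π_{mname, aname} gives {(Bo, Pat), (Bo, Vic), (Cal, Quin), (Lee, Hal), (Ned, Ada), (Ned, Hal), (Ned, Xia), (Pat, Jo), (Quin, Rae), (Zed, Dee)}.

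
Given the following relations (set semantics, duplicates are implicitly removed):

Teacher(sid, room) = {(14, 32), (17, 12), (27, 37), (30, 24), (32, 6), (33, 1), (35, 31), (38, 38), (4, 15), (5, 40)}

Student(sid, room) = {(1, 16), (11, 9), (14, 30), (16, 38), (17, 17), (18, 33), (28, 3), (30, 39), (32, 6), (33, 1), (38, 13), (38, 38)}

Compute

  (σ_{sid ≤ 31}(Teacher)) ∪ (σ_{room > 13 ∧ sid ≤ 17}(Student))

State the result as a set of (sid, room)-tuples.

σ[sid ≤ 31]: keep tuples satisfying sid ≤ 31 → {(14, 32), (17, 12), (27, 37), (30, 24), (4, 15), (5, 40)}
σ[room > 13 ∧ sid ≤ 17]: keep tuples satisfying room > 13 ∧ sid ≤ 17 → {(1, 16), (14, 30), (16, 38), (17, 17)}
Taking the union: {(1, 16), (14, 30), (14, 32), (16, 38), (17, 12), (17, 17), (27, 37), (30, 24), (4, 15), (5, 40)}

{(1, 16), (14, 30), (14, 32), (16, 38), (17, 12), (17, 17), (27, 37), (30, 24), (4, 15), (5, 40)}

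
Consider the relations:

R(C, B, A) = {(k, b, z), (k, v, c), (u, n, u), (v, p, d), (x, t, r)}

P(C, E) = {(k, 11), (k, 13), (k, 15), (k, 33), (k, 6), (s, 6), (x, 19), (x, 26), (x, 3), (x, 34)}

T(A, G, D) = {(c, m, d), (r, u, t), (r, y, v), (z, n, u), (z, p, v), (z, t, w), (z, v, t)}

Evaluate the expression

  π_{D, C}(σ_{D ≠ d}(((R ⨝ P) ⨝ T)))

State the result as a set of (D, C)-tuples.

Joining R and P on C yields {(k, b, z, 11), (k, b, z, 13), (k, b, z, 15), (k, b, z, 33), (k, b, z, 6), (k, v, c, 11), (k, v, c, 13), (k, v, c, 15), (k, v, c, 33), (k, v, c, 6), (x, t, r, 19), (x, t, r, 26), (x, t, r, 3), (x, t, r, 34)}.
Joining (R ⨝ P) and T on A yields {(k, b, z, 11, n, u), (k, b, z, 11, p, v), (k, b, z, 11, t, w), (k, b, z, 11, v, t), (k, b, z, 13, n, u), (k, b, z, 13, p, v), (k, b, z, 13, t, w), (k, b, z, 13, v, t), (k, b, z, 15, n, u), (k, b, z, 15, p, v), (k, b, z, 15, t, w), (k, b, z, 15, v, t), (k, b, z, 33, n, u), (k, b, z, 33, p, v), (k, b, z, 33, t, w), (k, b, z, 33, v, t), (k, b, z, 6, n, u), (k, b, z, 6, p, v), (k, b, z, 6, t, w), (k, b, z, 6, v, t), (k, v, c, 11, m, d), (k, v, c, 13, m, d), (k, v, c, 15, m, d), (k, v, c, 33, m, d), (k, v, c, 6, m, d), (x, t, r, 19, u, t), (x, t, r, 19, y, v), (x, t, r, 26, u, t), (x, t, r, 26, y, v), (x, t, r, 3, u, t), (x, t, r, 3, y, v), (x, t, r, 34, u, t), (x, t, r, 34, y, v)}.
Selection D ≠ d: {(k, b, z, 11, n, u), (k, b, z, 11, p, v), (k, b, z, 11, t, w), (k, b, z, 11, v, t), (k, b, z, 13, n, u), (k, b, z, 13, p, v), (k, b, z, 13, t, w), (k, b, z, 13, v, t), (k, b, z, 15, n, u), (k, b, z, 15, p, v), (k, b, z, 15, t, w), (k, b, z, 15, v, t), (k, b, z, 33, n, u), (k, b, z, 33, p, v), (k, b, z, 33, t, w), (k, b, z, 33, v, t), (k, b, z, 6, n, u), (k, b, z, 6, p, v), (k, b, z, 6, t, w), (k, b, z, 6, v, t), (x, t, r, 19, u, t), (x, t, r, 19, y, v), (x, t, r, 26, u, t), (x, t, r, 26, y, v), (x, t, r, 3, u, t), (x, t, r, 3, y, v), (x, t, r, 34, u, t), (x, t, r, 34, y, v)}
Keep only column(s) D, C (22 duplicate(s) eliminated): {(t, k), (t, x), (u, k), (v, k), (v, x), (w, k)}

{(t, k), (t, x), (u, k), (v, k), (v, x), (w, k)}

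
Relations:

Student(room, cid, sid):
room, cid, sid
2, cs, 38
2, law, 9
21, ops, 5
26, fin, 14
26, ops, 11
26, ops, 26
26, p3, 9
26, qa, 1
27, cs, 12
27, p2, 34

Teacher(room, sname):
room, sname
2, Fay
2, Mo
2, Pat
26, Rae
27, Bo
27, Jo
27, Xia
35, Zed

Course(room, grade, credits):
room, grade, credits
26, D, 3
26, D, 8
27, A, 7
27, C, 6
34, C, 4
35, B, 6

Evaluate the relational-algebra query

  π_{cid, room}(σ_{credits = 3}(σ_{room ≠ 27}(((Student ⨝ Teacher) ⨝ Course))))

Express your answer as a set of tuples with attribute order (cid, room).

{(fin, 26), (ops, 26), (p3, 26), (qa, 26)}

Student ⋈ Teacher (natural join on room): {(2, cs, 38, Fay), (2, cs, 38, Mo), (2, cs, 38, Pat), (2, law, 9, Fay), (2, law, 9, Mo), (2, law, 9, Pat), (26, fin, 14, Rae), (26, ops, 11, Rae), (26, ops, 26, Rae), (26, p3, 9, Rae), (26, qa, 1, Rae), (27, cs, 12, Bo), (27, cs, 12, Jo), (27, cs, 12, Xia), (27, p2, 34, Bo), (27, p2, 34, Jo), (27, p2, 34, Xia)}
(Student ⨝ Teacher) ⋈ Course (natural join on room): {(26, fin, 14, Rae, D, 3), (26, fin, 14, Rae, D, 8), (26, ops, 11, Rae, D, 3), (26, ops, 11, Rae, D, 8), (26, ops, 26, Rae, D, 3), (26, ops, 26, Rae, D, 8), (26, p3, 9, Rae, D, 3), (26, p3, 9, Rae, D, 8), (26, qa, 1, Rae, D, 3), (26, qa, 1, Rae, D, 8), (27, cs, 12, Bo, A, 7), (27, cs, 12, Bo, C, 6), (27, cs, 12, Jo, A, 7), (27, cs, 12, Jo, C, 6), (27, cs, 12, Xia, A, 7), (27, cs, 12, Xia, C, 6), (27, p2, 34, Bo, A, 7), (27, p2, 34, Bo, C, 6), (27, p2, 34, Jo, A, 7), (27, p2, 34, Jo, C, 6), (27, p2, 34, Xia, A, 7), (27, p2, 34, Xia, C, 6)}
Apply σ_{room ≠ 27}; surviving tuples: {(26, fin, 14, Rae, D, 3), (26, fin, 14, Rae, D, 8), (26, ops, 11, Rae, D, 3), (26, ops, 11, Rae, D, 8), (26, ops, 26, Rae, D, 3), (26, ops, 26, Rae, D, 8), (26, p3, 9, Rae, D, 3), (26, p3, 9, Rae, D, 8), (26, qa, 1, Rae, D, 3), (26, qa, 1, Rae, D, 8)}
Apply σ_{credits = 3}; surviving tuples: {(26, fin, 14, Rae, D, 3), (26, ops, 11, Rae, D, 3), (26, ops, 26, Rae, D, 3), (26, p3, 9, Rae, D, 3), (26, qa, 1, Rae, D, 3)}
Projecting to cid, room (1 duplicate(s) eliminated): {(fin, 26), (ops, 26), (p3, 26), (qa, 26)}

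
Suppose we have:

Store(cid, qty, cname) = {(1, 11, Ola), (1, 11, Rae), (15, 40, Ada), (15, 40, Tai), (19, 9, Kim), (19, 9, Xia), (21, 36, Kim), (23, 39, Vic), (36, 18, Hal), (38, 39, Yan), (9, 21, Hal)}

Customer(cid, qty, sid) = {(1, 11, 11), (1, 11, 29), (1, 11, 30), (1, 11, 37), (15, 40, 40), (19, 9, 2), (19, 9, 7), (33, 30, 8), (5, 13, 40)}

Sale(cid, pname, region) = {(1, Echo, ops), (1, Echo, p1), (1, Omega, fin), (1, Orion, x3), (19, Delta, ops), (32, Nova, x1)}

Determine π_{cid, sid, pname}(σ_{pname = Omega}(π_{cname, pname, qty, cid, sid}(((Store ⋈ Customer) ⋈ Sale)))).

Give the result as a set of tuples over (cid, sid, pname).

{(1, 11, Omega), (1, 29, Omega), (1, 30, Omega), (1, 37, Omega)}

Store ⋈ Customer (natural join on cid, qty): {(1, 11, Ola, 11), (1, 11, Ola, 29), (1, 11, Ola, 30), (1, 11, Ola, 37), (1, 11, Rae, 11), (1, 11, Rae, 29), (1, 11, Rae, 30), (1, 11, Rae, 37), (15, 40, Ada, 40), (15, 40, Tai, 40), (19, 9, Kim, 2), (19, 9, Kim, 7), (19, 9, Xia, 2), (19, 9, Xia, 7)}
(Store ⋈ Customer) ⋈ Sale (natural join on cid): {(1, 11, Ola, 11, Echo, ops), (1, 11, Ola, 11, Echo, p1), (1, 11, Ola, 11, Omega, fin), (1, 11, Ola, 11, Orion, x3), (1, 11, Ola, 29, Echo, ops), (1, 11, Ola, 29, Echo, p1), (1, 11, Ola, 29, Omega, fin), (1, 11, Ola, 29, Orion, x3), (1, 11, Ola, 30, Echo, ops), (1, 11, Ola, 30, Echo, p1), (1, 11, Ola, 30, Omega, fin), (1, 11, Ola, 30, Orion, x3), (1, 11, Ola, 37, Echo, ops), (1, 11, Ola, 37, Echo, p1), (1, 11, Ola, 37, Omega, fin), (1, 11, Ola, 37, Orion, x3), (1, 11, Rae, 11, Echo, ops), (1, 11, Rae, 11, Echo, p1), (1, 11, Rae, 11, Omega, fin), (1, 11, Rae, 11, Orion, x3), (1, 11, Rae, 29, Echo, ops), (1, 11, Rae, 29, Echo, p1), (1, 11, Rae, 29, Omega, fin), (1, 11, Rae, 29, Orion, x3), (1, 11, Rae, 30, Echo, ops), (1, 11, Rae, 30, Echo, p1), (1, 11, Rae, 30, Omega, fin), (1, 11, Rae, 30, Orion, x3), (1, 11, Rae, 37, Echo, ops), (1, 11, Rae, 37, Echo, p1), (1, 11, Rae, 37, Omega, fin), (1, 11, Rae, 37, Orion, x3), (19, 9, Kim, 2, Delta, ops), (19, 9, Kim, 7, Delta, ops), (19, 9, Xia, 2, Delta, ops), (19, 9, Xia, 7, Delta, ops)}
Projecting to cname, pname, qty, cid, sid (8 duplicate(s) eliminated): {(Kim, Delta, 9, 19, 2), (Kim, Delta, 9, 19, 7), (Ola, Echo, 11, 1, 11), (Ola, Echo, 11, 1, 29), (Ola, Echo, 11, 1, 30), (Ola, Echo, 11, 1, 37), (Ola, Omega, 11, 1, 11), (Ola, Omega, 11, 1, 29), (Ola, Omega, 11, 1, 30), (Ola, Omega, 11, 1, 37), (Ola, Orion, 11, 1, 11), (Ola, Orion, 11, 1, 29), (Ola, Orion, 11, 1, 30), (Ola, Orion, 11, 1, 37), (Rae, Echo, 11, 1, 11), (Rae, Echo, 11, 1, 29), (Rae, Echo, 11, 1, 30), (Rae, Echo, 11, 1, 37), (Rae, Omega, 11, 1, 11), (Rae, Omega, 11, 1, 29), (Rae, Omega, 11, 1, 30), (Rae, Omega, 11, 1, 37), (Rae, Orion, 11, 1, 11), (Rae, Orion, 11, 1, 29), (Rae, Orion, 11, 1, 30), (Rae, Orion, 11, 1, 37), (Xia, Delta, 9, 19, 2), (Xia, Delta, 9, 19, 7)}
Filtering on pname = Omega leaves {(Ola, Omega, 11, 1, 11), (Ola, Omega, 11, 1, 29), (Ola, Omega, 11, 1, 30), (Ola, Omega, 11, 1, 37), (Rae, Omega, 11, 1, 11), (Rae, Omega, 11, 1, 29), (Rae, Omega, 11, 1, 30), (Rae, Omega, 11, 1, 37)}.
Projecting to cid, sid, pname (4 duplicate(s) eliminated): {(1, 11, Omega), (1, 29, Omega), (1, 30, Omega), (1, 37, Omega)}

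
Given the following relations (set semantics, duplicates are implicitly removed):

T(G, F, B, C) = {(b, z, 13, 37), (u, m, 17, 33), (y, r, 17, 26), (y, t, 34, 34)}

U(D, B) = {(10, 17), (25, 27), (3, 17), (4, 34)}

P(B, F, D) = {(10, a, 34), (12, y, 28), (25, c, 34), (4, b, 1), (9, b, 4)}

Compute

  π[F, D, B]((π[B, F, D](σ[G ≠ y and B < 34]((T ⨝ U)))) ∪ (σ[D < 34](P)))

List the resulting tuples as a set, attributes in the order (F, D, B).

Natural join on B: {(u, m, 17, 33, 10), (u, m, 17, 33, 3), (y, r, 17, 26, 10), (y, r, 17, 26, 3), (y, t, 34, 34, 4)}
σ[G ≠ y and B < 34]: keep tuples satisfying G ≠ y and B < 34 → {(u, m, 17, 33, 10), (u, m, 17, 33, 3)}
Projecting to B, F, D: {(17, m, 10), (17, m, 3)}
σ[D < 34]: keep tuples satisfying D < 34 → {(12, y, 28), (4, b, 1), (9, b, 4)}
Union: {(17, m, 10), (17, m, 3)} with {(12, y, 28), (4, b, 1), (9, b, 4)} → {(12, y, 28), (17, m, 10), (17, m, 3), (4, b, 1), (9, b, 4)}
Projecting to F, D, B: {(b, 1, 4), (b, 4, 9), (m, 10, 17), (m, 3, 17), (y, 28, 12)}

{(b, 1, 4), (b, 4, 9), (m, 10, 17), (m, 3, 17), (y, 28, 12)}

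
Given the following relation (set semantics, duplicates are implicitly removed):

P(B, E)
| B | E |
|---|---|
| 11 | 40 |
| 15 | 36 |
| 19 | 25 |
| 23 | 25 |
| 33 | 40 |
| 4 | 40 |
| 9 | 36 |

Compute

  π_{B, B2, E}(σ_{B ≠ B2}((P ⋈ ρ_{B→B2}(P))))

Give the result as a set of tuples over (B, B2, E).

{(11, 33, 40), (11, 4, 40), (15, 9, 36), (19, 23, 25), (23, 19, 25), (33, 11, 40), (33, 4, 40), (4, 11, 40), (4, 33, 40), (9, 15, 36)}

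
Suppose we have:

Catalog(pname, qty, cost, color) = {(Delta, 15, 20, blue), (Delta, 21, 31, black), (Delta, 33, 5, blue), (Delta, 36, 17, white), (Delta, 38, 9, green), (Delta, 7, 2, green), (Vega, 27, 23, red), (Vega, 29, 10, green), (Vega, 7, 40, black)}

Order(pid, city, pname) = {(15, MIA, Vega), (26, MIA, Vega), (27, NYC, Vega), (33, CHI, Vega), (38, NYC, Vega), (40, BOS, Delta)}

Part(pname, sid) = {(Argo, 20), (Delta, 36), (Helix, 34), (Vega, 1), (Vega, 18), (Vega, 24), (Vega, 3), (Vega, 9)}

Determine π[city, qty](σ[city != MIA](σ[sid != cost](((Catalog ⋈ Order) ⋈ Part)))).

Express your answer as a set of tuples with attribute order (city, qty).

{(BOS, 15), (BOS, 21), (BOS, 33), (BOS, 36), (BOS, 38), (BOS, 7), (CHI, 27), (CHI, 29), (CHI, 7), (NYC, 27), (NYC, 29), (NYC, 7)}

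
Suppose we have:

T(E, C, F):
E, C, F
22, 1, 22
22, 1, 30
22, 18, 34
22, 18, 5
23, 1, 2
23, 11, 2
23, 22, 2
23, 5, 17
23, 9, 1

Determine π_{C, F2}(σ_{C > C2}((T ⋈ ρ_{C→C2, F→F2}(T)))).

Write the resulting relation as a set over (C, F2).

{(11, 1), (11, 17), (11, 2), (18, 22), (18, 30), (22, 1), (22, 17), (22, 2), (5, 2), (9, 17), (9, 2)}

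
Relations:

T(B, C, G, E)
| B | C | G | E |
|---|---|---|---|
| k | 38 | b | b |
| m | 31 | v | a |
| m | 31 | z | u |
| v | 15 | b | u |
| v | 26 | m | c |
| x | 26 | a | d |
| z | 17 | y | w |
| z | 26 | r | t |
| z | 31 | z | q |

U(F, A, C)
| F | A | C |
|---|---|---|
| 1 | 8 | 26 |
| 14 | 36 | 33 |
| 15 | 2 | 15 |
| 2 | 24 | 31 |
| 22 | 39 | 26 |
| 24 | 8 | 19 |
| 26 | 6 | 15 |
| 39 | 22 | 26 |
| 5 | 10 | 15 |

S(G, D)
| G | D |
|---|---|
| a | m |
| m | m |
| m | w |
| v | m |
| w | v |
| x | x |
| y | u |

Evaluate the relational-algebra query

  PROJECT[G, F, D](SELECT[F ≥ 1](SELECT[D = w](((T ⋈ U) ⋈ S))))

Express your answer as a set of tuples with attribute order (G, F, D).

T ⋈ U (natural join on C): {(m, 31, v, a, 2, 24), (m, 31, z, u, 2, 24), (v, 15, b, u, 15, 2), (v, 15, b, u, 26, 6), (v, 15, b, u, 5, 10), (v, 26, m, c, 1, 8), (v, 26, m, c, 22, 39), (v, 26, m, c, 39, 22), (x, 26, a, d, 1, 8), (x, 26, a, d, 22, 39), (x, 26, a, d, 39, 22), (z, 26, r, t, 1, 8), (z, 26, r, t, 22, 39), (z, 26, r, t, 39, 22), (z, 31, z, q, 2, 24)}
(T ⋈ U) ⋈ S (natural join on G): {(m, 31, v, a, 2, 24, m), (v, 26, m, c, 1, 8, m), (v, 26, m, c, 1, 8, w), (v, 26, m, c, 22, 39, m), (v, 26, m, c, 22, 39, w), (v, 26, m, c, 39, 22, m), (v, 26, m, c, 39, 22, w), (x, 26, a, d, 1, 8, m), (x, 26, a, d, 22, 39, m), (x, 26, a, d, 39, 22, m)}
Apply σ_{D = w}; surviving tuples: {(v, 26, m, c, 1, 8, w), (v, 26, m, c, 22, 39, w), (v, 26, m, c, 39, 22, w)}
Apply σ_{F ≥ 1}; surviving tuples: {(v, 26, m, c, 1, 8, w), (v, 26, m, c, 22, 39, w), (v, 26, m, c, 39, 22, w)}
π_{G, F, D} gives {(m, 1, w), (m, 22, w), (m, 39, w)}.

{(m, 1, w), (m, 22, w), (m, 39, w)}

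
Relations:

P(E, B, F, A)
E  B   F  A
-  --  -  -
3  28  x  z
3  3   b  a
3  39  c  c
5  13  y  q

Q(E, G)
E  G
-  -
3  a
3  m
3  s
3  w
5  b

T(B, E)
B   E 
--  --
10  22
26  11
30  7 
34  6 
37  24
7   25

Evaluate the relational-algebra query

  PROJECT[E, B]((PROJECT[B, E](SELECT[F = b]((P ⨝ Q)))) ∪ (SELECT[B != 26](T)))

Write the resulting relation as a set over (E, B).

{(22, 10), (24, 37), (25, 7), (3, 3), (6, 34), (7, 30)}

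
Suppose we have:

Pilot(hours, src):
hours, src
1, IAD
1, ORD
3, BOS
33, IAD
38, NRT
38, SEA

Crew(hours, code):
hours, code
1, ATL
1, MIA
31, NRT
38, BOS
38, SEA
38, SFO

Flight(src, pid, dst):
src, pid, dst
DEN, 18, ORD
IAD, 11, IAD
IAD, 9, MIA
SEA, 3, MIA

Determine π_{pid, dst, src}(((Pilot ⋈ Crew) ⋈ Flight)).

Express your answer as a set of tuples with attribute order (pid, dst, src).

{(11, IAD, IAD), (3, MIA, SEA), (9, MIA, IAD)}

Pilot ⋈ Crew (natural join on hours): {(1, IAD, ATL), (1, IAD, MIA), (1, ORD, ATL), (1, ORD, MIA), (38, NRT, BOS), (38, NRT, SEA), (38, NRT, SFO), (38, SEA, BOS), (38, SEA, SEA), (38, SEA, SFO)}
(Pilot ⋈ Crew) ⋈ Flight (natural join on src): {(1, IAD, ATL, 11, IAD), (1, IAD, ATL, 9, MIA), (1, IAD, MIA, 11, IAD), (1, IAD, MIA, 9, MIA), (38, SEA, BOS, 3, MIA), (38, SEA, SEA, 3, MIA), (38, SEA, SFO, 3, MIA)}
π_{pid, dst, src} gives {(11, IAD, IAD), (3, MIA, SEA), (9, MIA, IAD)} (4 duplicate(s) eliminated).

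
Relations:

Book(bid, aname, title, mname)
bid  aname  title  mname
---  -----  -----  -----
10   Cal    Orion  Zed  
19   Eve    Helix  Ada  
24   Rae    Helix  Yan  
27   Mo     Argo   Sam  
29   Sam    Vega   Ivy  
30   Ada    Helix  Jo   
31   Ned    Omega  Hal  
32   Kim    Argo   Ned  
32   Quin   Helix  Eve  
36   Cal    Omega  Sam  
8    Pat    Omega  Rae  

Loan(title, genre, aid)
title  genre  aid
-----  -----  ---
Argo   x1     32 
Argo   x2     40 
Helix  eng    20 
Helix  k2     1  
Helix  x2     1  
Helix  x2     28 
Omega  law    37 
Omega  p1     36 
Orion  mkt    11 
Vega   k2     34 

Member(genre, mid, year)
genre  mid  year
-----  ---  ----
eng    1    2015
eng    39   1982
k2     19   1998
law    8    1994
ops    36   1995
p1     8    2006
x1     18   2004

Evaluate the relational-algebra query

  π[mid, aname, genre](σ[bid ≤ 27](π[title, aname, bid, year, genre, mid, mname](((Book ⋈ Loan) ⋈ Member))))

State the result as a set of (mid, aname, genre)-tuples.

{(1, Eve, eng), (1, Rae, eng), (18, Mo, x1), (19, Eve, k2), (19, Rae, k2), (39, Eve, eng), (39, Rae, eng), (8, Pat, law), (8, Pat, p1)}

Book ⋈ Loan (natural join on title): {(10, Cal, Orion, Zed, mkt, 11), (19, Eve, Helix, Ada, eng, 20), (19, Eve, Helix, Ada, k2, 1), (19, Eve, Helix, Ada, x2, 1), (19, Eve, Helix, Ada, x2, 28), (24, Rae, Helix, Yan, eng, 20), (24, Rae, Helix, Yan, k2, 1), (24, Rae, Helix, Yan, x2, 1), (24, Rae, Helix, Yan, x2, 28), (27, Mo, Argo, Sam, x1, 32), (27, Mo, Argo, Sam, x2, 40), (29, Sam, Vega, Ivy, k2, 34), (30, Ada, Helix, Jo, eng, 20), (30, Ada, Helix, Jo, k2, 1), (30, Ada, Helix, Jo, x2, 1), (30, Ada, Helix, Jo, x2, 28), (31, Ned, Omega, Hal, law, 37), (31, Ned, Omega, Hal, p1, 36), (32, Kim, Argo, Ned, x1, 32), (32, Kim, Argo, Ned, x2, 40), (32, Quin, Helix, Eve, eng, 20), (32, Quin, Helix, Eve, k2, 1), (32, Quin, Helix, Eve, x2, 1), (32, Quin, Helix, Eve, x2, 28), (36, Cal, Omega, Sam, law, 37), (36, Cal, Omega, Sam, p1, 36), (8, Pat, Omega, Rae, law, 37), (8, Pat, Omega, Rae, p1, 36)}
(Book ⋈ Loan) ⋈ Member (natural join on genre): {(19, Eve, Helix, Ada, eng, 20, 1, 2015), (19, Eve, Helix, Ada, eng, 20, 39, 1982), (19, Eve, Helix, Ada, k2, 1, 19, 1998), (24, Rae, Helix, Yan, eng, 20, 1, 2015), (24, Rae, Helix, Yan, eng, 20, 39, 1982), (24, Rae, Helix, Yan, k2, 1, 19, 1998), (27, Mo, Argo, Sam, x1, 32, 18, 2004), (29, Sam, Vega, Ivy, k2, 34, 19, 1998), (30, Ada, Helix, Jo, eng, 20, 1, 2015), (30, Ada, Helix, Jo, eng, 20, 39, 1982), (30, Ada, Helix, Jo, k2, 1, 19, 1998), (31, Ned, Omega, Hal, law, 37, 8, 1994), (31, Ned, Omega, Hal, p1, 36, 8, 2006), (32, Kim, Argo, Ned, x1, 32, 18, 2004), (32, Quin, Helix, Eve, eng, 20, 1, 2015), (32, Quin, Helix, Eve, eng, 20, 39, 1982), (32, Quin, Helix, Eve, k2, 1, 19, 1998), (36, Cal, Omega, Sam, law, 37, 8, 1994), (36, Cal, Omega, Sam, p1, 36, 8, 2006), (8, Pat, Omega, Rae, law, 37, 8, 1994), (8, Pat, Omega, Rae, p1, 36, 8, 2006)}
Projecting to title, aname, bid, year, genre, mid, mname: {(Argo, Kim, 32, 2004, x1, 18, Ned), (Argo, Mo, 27, 2004, x1, 18, Sam), (Helix, Ada, 30, 1982, eng, 39, Jo), (Helix, Ada, 30, 1998, k2, 19, Jo), (Helix, Ada, 30, 2015, eng, 1, Jo), (Helix, Eve, 19, 1982, eng, 39, Ada), (Helix, Eve, 19, 1998, k2, 19, Ada), (Helix, Eve, 19, 2015, eng, 1, Ada), (Helix, Quin, 32, 1982, eng, 39, Eve), (Helix, Quin, 32, 1998, k2, 19, Eve), (Helix, Quin, 32, 2015, eng, 1, Eve), (Helix, Rae, 24, 1982, eng, 39, Yan), (Helix, Rae, 24, 1998, k2, 19, Yan), (Helix, Rae, 24, 2015, eng, 1, Yan), (Omega, Cal, 36, 1994, law, 8, Sam), (Omega, Cal, 36, 2006, p1, 8, Sam), (Omega, Ned, 31, 1994, law, 8, Hal), (Omega, Ned, 31, 2006, p1, 8, Hal), (Omega, Pat, 8, 1994, law, 8, Rae), (Omega, Pat, 8, 2006, p1, 8, Rae), (Vega, Sam, 29, 1998, k2, 19, Ivy)}
Apply σ_{bid ≤ 27}; surviving tuples: {(Argo, Mo, 27, 2004, x1, 18, Sam), (Helix, Eve, 19, 1982, eng, 39, Ada), (Helix, Eve, 19, 1998, k2, 19, Ada), (Helix, Eve, 19, 2015, eng, 1, Ada), (Helix, Rae, 24, 1982, eng, 39, Yan), (Helix, Rae, 24, 1998, k2, 19, Yan), (Helix, Rae, 24, 2015, eng, 1, Yan), (Omega, Pat, 8, 1994, law, 8, Rae), (Omega, Pat, 8, 2006, p1, 8, Rae)}
Projecting to mid, aname, genre: {(1, Eve, eng), (1, Rae, eng), (18, Mo, x1), (19, Eve, k2), (19, Rae, k2), (39, Eve, eng), (39, Rae, eng), (8, Pat, law), (8, Pat, p1)}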